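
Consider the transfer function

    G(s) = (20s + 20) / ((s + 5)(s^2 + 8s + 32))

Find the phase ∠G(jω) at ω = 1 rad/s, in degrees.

∠G(j1) ≈ 19.22°

At s = j1: numerator = 20 + j20, denominator = 147 + j71.
∠G = ∠num − ∠den = 45° − (25.780°) = 19.22°.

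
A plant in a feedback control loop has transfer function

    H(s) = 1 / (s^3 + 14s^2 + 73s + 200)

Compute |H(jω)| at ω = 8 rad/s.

|H(j8)| ≈ 0.001429

Substitute s = j8: numerator = 1, denominator = -696 + j72.
|H(j8)| = |1| / |-696 + j72| = 1 / 699.71 ≈ 0.001429.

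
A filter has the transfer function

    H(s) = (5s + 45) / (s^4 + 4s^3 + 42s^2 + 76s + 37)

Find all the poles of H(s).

s = -1 ± 6j, -1, -1

The poles are the roots of the denominator s^4 + 4s^3 + 42s^2 + 76s + 37 = 0.
Trying s = -1: the polynomial evaluates to 0, so (s + 1) is a factor.
Dividing out leaves s^3 + 3s^2 + 39s + 37 = 0.
This factors further as (s^2 + 2s + 37)(s + 1) = 0.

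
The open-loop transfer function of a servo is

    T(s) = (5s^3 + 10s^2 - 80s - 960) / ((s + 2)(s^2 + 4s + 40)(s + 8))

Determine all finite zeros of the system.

Set the numerator to zero: 5s^3 + 10s^2 - 80s - 960 = 0, i.e. 5·(s^3 + 2s^2 - 16s - 192) = 0.
Factoring: (s - 6)(s^2 + 8s + 32) = 0.

s = 6, -4 ± 4j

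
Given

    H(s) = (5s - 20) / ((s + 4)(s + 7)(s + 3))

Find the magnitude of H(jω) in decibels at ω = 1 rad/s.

|H(j1)|_dB ≈ -13.0 dB

Substitute s = j1: numerator = -20 + j5, denominator = 70 + j60.
|H(j1)| = |-20 + j5| / |70 + j60| = 20.616 / 92.195 ≈ 0.2236.
In decibels: 20·log₁₀(0.2236) ≈ -13.0 dB.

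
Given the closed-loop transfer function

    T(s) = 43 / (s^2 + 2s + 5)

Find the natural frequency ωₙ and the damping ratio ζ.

ωₙ ≈ 2.236 rad/s, ζ ≈ 0.4472

Compare the denominator to the standard form s^2 + 2ζωₙs + ωₙ².
ωₙ² = 5, so ωₙ = √5 ≈ 2.236 rad/s.
2ζωₙ = 2, so ζ = 2/(2·√5) ≈ 0.4472.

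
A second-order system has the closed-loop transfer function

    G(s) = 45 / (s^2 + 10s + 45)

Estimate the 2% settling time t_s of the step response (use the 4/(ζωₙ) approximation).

Comparing s^2 + 10s + 45 to s^2 + 2ζωₙs + ωₙ²: ωₙ = √45 ≈ 6.708 rad/s and ζ = 10/(2·√45) ≈ 0.7454.
ζωₙ = 10/2 = 5, so t_s ≈ 4/(ζωₙ) = 4/5 = 0.8000 s.

t_s ≈ 0.8000 s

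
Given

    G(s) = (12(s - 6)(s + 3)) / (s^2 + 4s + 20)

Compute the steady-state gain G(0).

At s = 0 each factor (s + a) contributes a and each (s^2 + bs + c) contributes c.
G(0) = 12·(-6) · (3) / ((20)) = -216/20 = -54/5.

G(0) = -54/5 ≈ -10.80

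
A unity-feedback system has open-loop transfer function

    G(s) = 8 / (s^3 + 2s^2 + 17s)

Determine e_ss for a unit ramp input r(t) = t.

G(s) has one pole at the origin.
This is a Type 1 system. Kv = lim_{s→0} s·G(s) = 8/17.
e_ss = 1/Kv = 1/(8/17) = 17/8 ≈ 2.125.

e_ss = 2.125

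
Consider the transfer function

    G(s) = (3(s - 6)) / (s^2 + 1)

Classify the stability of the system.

The denominator s^2 + 1 factors as (s^2 + 1), giving poles at s = ±j.
Since the simple pole(s) at s = ±j lie on the jω-axis with none in the right half-plane, the system is marginally stable.

marginally stable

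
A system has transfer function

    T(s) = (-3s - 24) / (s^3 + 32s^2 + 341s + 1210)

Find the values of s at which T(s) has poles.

s = -11, -11, -10

The poles are the roots of the denominator s^3 + 32s^2 + 341s + 1210 = 0.
Trying s = -11: the polynomial evaluates to 0, so (s + 11) is a factor.
Dividing out leaves s^2 + 21s + 110 = 0.
Factoring the quadratic: (s + 11)(s + 10) = 0.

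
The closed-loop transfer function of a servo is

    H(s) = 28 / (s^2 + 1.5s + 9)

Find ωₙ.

Compare the denominator to the standard form s^2 + 2ζωₙs + ωₙ².
ωₙ² = 9, so ωₙ = 3 rad/s.

ωₙ = 3 rad/s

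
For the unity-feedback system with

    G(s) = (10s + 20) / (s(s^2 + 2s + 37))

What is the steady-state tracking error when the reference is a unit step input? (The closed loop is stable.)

G(s) has one pole at the origin.
This is a Type 1 system; for a step input the steady-state error is zero.

e_ss = 0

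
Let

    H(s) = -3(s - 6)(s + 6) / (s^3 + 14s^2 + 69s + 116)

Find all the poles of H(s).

s = -5 ± 2j, -4

The poles are the roots of the denominator s^3 + 14s^2 + 69s + 116 = 0.
Trying s = -4: the polynomial evaluates to 0, so (s + 4) is a factor.
Dividing out leaves s^2 + 10s + 29 = 0.
The quadratic formula then gives s = -5 ± 2j.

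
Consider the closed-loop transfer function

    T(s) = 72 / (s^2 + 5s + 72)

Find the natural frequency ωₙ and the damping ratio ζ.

Compare the denominator to the standard form s^2 + 2ζωₙs + ωₙ².
ωₙ² = 72, so ωₙ = √72 ≈ 8.485 rad/s.
2ζωₙ = 5, so ζ = 5/(2·√72) ≈ 0.2946.

ωₙ ≈ 8.485 rad/s, ζ ≈ 0.2946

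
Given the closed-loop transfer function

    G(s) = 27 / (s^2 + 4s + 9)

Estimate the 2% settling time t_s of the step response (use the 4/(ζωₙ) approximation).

t_s ≈ 2 s

Comparing s^2 + 4s + 9 to s^2 + 2ζωₙs + ωₙ²: ωₙ = 3 rad/s and ζ = 4/(2·3) ≈ 0.6667.
ζωₙ = 4/2 = 2, so t_s ≈ 4/(ζωₙ) = 4/2 = 2 s.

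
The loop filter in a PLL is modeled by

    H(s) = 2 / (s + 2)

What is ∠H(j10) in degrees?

∠H(j10) ≈ -78.69°

At s = j10: numerator = 2, denominator = 2 + j10.
∠H = ∠num − ∠den = 0° − (78.690°) = -78.69°.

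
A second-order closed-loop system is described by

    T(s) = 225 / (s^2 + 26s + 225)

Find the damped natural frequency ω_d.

ω_d ≈ 7.483 rad/s

Comparing s^2 + 26s + 225 to s^2 + 2ζωₙs + ωₙ²: ωₙ = 15 rad/s and ζ = 26/(2·15) ≈ 0.8667.
ζωₙ = 26/2 = 13, so ω_d = ωₙ√(1−ζ²) = √(ωₙ² − (ζωₙ)²) = √(225 − 13²) = √56 ≈ 7.483 rad/s.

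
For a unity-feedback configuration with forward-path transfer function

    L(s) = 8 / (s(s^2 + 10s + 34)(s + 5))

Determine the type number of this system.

The denominator has 1 factor of s at the origin (free integrator), so this is a Type 1 system.

Type 1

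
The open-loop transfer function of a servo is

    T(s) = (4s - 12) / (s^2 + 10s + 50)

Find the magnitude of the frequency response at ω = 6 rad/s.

|T(j6)| ≈ 0.4355

Substitute s = j6: numerator = -12 + j24, denominator = 14 + j60.
|T(j6)| = |-12 + j24| / |14 + j60| = 26.833 / 61.612 ≈ 0.4355.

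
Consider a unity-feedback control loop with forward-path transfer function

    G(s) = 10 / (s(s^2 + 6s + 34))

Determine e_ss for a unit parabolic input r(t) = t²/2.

e_ss = ∞

G(s) has one pole at the origin.
This is a Type 1 system; Ka = lim_{s→0} s^2·G(s) = 0, so the steady-state error for a parabola input is infinite.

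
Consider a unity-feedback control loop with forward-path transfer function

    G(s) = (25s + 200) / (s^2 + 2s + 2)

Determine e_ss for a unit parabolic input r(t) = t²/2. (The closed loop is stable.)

G(s) has no poles at the origin.
This is a Type 0 system; Ka = lim_{s→0} s^2·G(s) = 0, so the steady-state error for a parabola input is infinite.

e_ss = ∞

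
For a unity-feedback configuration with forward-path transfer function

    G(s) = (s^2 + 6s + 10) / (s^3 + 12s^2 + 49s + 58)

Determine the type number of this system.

Type 0

The denominator has no factor of s at the origin — no free integrator — so this is a Type 0 system.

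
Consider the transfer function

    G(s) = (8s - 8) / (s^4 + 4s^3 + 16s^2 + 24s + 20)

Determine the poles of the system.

s = -1 ± 3j, -1 ± j

The poles are the roots of the denominator s^4 + 4s^3 + 16s^2 + 24s + 20 = 0.
No real roots exist; factor into two real quadratics: (s^2 + 2s + 10)(s^2 + 2s + 2) = 0.
Each quadratic gives a conjugate pair via the quadratic formula.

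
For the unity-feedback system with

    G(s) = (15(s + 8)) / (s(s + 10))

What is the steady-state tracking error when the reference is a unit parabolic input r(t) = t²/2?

G(s) has one pole at the origin.
This is a Type 1 system; Ka = lim_{s→0} s^2·G(s) = 0, so the steady-state error for a parabola input is infinite.

e_ss = ∞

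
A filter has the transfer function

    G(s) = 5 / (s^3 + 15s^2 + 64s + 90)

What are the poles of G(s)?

s = -9, -3 + j, -3 - j

The poles are the roots of the denominator s^3 + 15s^2 + 64s + 90 = 0.
Trying s = -9: the polynomial evaluates to 0, so (s + 9) is a factor.
Dividing out leaves s^2 + 6s + 10 = 0.
The quadratic formula then gives s = -3 ± 1j.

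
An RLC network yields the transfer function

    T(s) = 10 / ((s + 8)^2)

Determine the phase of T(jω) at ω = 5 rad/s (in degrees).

∠T(j5) ≈ -64.01°

At s = j5: numerator = 10, denominator = 39 + j80.
∠T = ∠num − ∠den = 0° − (64.011°) = -64.01°.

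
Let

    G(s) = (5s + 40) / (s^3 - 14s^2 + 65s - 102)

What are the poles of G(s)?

The poles are the roots of the denominator s^3 - 14s^2 + 65s - 102 = 0.
Trying s = 6: the polynomial evaluates to 0, so (s - 6) is a factor.
Dividing out leaves s^2 - 8s + 17 = 0.
The quadratic formula then gives s = 4 ± 1j.

s = 6, 4 + j, 4 - j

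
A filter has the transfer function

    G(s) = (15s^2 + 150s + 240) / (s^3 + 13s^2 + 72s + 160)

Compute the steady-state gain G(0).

Set s = 0: G(0) = (240) / (160) = 3/2.

G(0) = 3/2 ≈ 1.500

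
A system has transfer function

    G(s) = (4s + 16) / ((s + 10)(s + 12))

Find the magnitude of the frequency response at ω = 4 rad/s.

|G(j4)| ≈ 0.1661

Substitute s = j4: numerator = 16 + j16, denominator = 104 + j88.
|G(j4)| = |16 + j16| / |104 + j88| = 22.627 / 136.24 ≈ 0.1661.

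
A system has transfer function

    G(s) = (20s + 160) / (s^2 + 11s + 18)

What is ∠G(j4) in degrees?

At s = j4: numerator = 160 + j80, denominator = 2 + j44.
∠G = ∠num − ∠den = 26.565° − (87.397°) = -60.83°.

∠G(j4) ≈ -60.83°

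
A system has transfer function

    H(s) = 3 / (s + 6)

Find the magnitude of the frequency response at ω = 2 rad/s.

Substitute s = j2: numerator = 3, denominator = 6 + j2.
|H(j2)| = |3| / |6 + j2| = 3 / 6.3246 ≈ 0.4743.

|H(j2)| ≈ 0.4743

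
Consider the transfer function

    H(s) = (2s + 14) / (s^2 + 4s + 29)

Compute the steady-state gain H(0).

H(0) = 14/29 ≈ 0.4828

Set s = 0: H(0) = (14) / (29) = 14/29.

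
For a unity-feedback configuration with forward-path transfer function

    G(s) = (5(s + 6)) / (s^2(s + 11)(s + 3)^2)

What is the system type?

The denominator has 2 factors of s at the origin (free integrators), so this is a Type 2 system.

Type 2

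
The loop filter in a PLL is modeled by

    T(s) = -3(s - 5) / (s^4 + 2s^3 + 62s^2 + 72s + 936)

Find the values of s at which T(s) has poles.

The poles are the roots of the denominator s^4 + 2s^3 + 62s^2 + 72s + 936 = 0.
No real roots exist; factor into two real quadratics: (s^2 + 36)(s^2 + 2s + 26) = 0.
Each quadratic gives a conjugate pair via the quadratic formula.

s = 6j, -6j, -1 + 5j, -1 - 5j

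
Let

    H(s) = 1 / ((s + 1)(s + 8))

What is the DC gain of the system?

At s = 0 each factor (s + a) contributes a and each (s^2 + bs + c) contributes c.
H(0) = 1·1 / ((1) · (8)) = 1/8 = 1/8.

H(0) = 1/8 ≈ 0.1250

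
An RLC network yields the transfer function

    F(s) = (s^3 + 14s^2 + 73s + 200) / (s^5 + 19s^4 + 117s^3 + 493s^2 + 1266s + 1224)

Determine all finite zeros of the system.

Set the numerator to zero: s^3 + 14s^2 + 73s + 200 = 0.
Factoring: (s^2 + 6s + 25)(s + 8) = 0.

s = -3 ± 4j, -8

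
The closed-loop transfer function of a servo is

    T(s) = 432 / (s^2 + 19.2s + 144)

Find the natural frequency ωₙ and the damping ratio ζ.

Compare the denominator to the standard form s^2 + 2ζωₙs + ωₙ².
ωₙ² = 144, so ωₙ = 12 rad/s.
2ζωₙ = 19.2, so ζ = 19.2/(2·12) = 0.8.

ωₙ = 12 rad/s, ζ = 0.8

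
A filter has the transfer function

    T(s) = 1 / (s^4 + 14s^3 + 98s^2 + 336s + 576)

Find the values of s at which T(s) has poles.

The poles are the roots of the denominator s^4 + 14s^3 + 98s^2 + 336s + 576 = 0.
No real roots exist; factor into two real quadratics: (s^2 + 6s + 18)(s^2 + 8s + 32) = 0.
Each quadratic gives a conjugate pair via the quadratic formula.

s = -3 + 3j, -3 - 3j, -4 + 4j, -4 - 4j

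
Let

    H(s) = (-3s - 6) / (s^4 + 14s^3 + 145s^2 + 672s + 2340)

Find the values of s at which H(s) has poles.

The poles are the roots of the denominator s^4 + 14s^3 + 145s^2 + 672s + 2340 = 0.
No real roots exist; factor into two real quadratics: (s^2 + 8s + 52)(s^2 + 6s + 45) = 0.
Each quadratic gives a conjugate pair via the quadratic formula.

s = -4 + 6j, -4 - 6j, -3 + 6j, -3 - 6j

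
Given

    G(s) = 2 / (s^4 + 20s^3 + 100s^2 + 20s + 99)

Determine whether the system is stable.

marginally stable

The denominator s^4 + 20s^3 + 100s^2 + 20s + 99 factors as (s^2 + 1)(s + 11)(s + 9), giving poles at s = j, -j, -11, -9.
Since the simple pole(s) at s = j, -j lie on the jω-axis with none in the right half-plane, the system is marginally stable.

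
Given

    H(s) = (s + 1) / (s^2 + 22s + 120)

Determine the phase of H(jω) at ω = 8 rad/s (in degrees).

At s = j8: numerator = 1 + j8, denominator = 56 + j176.
∠H = ∠num − ∠den = 82.875° − (72.350°) = 10.53°.

∠H(j8) ≈ 10.53°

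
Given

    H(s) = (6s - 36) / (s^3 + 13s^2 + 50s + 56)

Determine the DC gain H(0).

Set s = 0: H(0) = (-36) / (56) = -9/14.

H(0) = -9/14 ≈ -0.6429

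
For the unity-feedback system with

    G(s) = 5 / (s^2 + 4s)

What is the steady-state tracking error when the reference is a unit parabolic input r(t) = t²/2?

e_ss = ∞

G(s) has one pole at the origin.
This is a Type 1 system; Ka = lim_{s→0} s^2·G(s) = 0, so the steady-state error for a parabola input is infinite.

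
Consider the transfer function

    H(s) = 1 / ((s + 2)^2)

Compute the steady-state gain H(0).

At s = 0 each factor (s + a) contributes a and each (s^2 + bs + c) contributes c.
H(0) = 1·1 / ((2) · (2)) = 1/4 = 1/4.

H(0) = 1/4 ≈ 0.2500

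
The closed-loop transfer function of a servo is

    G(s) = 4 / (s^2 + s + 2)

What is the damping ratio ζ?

ζ ≈ 0.3536

Compare the denominator to the standard form s^2 + 2ζωₙs + ωₙ².
ωₙ² = 2, so ωₙ = √2 ≈ 1.414 rad/s.
2ζωₙ = 1, so ζ = 1/(2·√2) ≈ 0.3536.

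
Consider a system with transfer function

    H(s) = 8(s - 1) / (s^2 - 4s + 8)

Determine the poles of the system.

s = 2 + 2j, 2 - 2j

The poles are the roots of the denominator s^2 - 4s + 8 = 0.
Using the quadratic formula: s = (4 ± √(-16))/2 = 2 ± 2j.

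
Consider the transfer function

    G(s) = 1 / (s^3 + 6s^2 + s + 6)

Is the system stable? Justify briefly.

marginally stable

The denominator s^3 + 6s^2 + s + 6 factors as (s^2 + 1)(s + 6), giving poles at s = ±j, -6.
Since the simple pole(s) at s = j, -j lie on the jω-axis with none in the right half-plane, the system is marginally stable.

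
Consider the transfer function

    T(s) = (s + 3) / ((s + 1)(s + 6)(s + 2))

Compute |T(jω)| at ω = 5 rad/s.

|T(j5)| ≈ 0.02719

Substitute s = j5: numerator = 3 + j5, denominator = -213 - j25.
|T(j5)| = |3 + j5| / |-213 - j25| = 5.8310 / 214.46 ≈ 0.02719.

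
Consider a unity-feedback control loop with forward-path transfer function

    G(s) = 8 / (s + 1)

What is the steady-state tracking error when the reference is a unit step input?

e_ss = 0.1111

G(s) has no poles at the origin.
This is a Type 0 system. Kp = lim_{s→0} G(s) = 8/1.
e_ss = 1/(1 + Kp) = 1/(1 + 8) = 1/9 ≈ 0.1111.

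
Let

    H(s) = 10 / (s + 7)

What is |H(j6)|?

Substitute s = j6: numerator = 10, denominator = 7 + j6.
|H(j6)| = |10| / |7 + j6| = 10 / 9.2195 ≈ 1.085.

|H(j6)| ≈ 1.085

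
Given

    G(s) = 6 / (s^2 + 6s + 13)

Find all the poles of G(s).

The poles are the roots of the denominator s^2 + 6s + 13 = 0.
Using the quadratic formula: s = (-6 ± √(-16))/2 = -3 ± 2j.

s = -3 + 2j, -3 - 2j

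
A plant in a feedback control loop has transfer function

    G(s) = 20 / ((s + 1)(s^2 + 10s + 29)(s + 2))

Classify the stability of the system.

The poles can be read from the denominator factors: s = -1, -5 ± 2j, -2.
Since all poles lie strictly in the left half-plane, the system is stable.

stable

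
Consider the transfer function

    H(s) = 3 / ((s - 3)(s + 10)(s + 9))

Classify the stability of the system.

The poles can be read from the denominator factors: s = 3, -10, -9.
Since the pole(s) at s = 3 lie in the right half-plane, the system is unstable.

unstable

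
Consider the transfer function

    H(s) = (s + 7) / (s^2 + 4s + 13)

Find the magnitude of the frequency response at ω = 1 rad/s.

Substitute s = j1: numerator = 7 + j1, denominator = 12 + j4.
|H(j1)| = |7 + j1| / |12 + j4| = 7.0711 / 12.649 ≈ 0.5590.

|H(j1)| ≈ 0.5590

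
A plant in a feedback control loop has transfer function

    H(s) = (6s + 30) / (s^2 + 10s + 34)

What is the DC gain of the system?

Set s = 0: H(0) = (30) / (34) = 15/17.

H(0) = 15/17 ≈ 0.8824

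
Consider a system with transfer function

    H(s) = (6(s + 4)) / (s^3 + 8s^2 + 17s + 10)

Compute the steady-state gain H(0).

H(0) = 12/5 ≈ 2.400

Set s = 0: H(0) = (24) / (10) = 12/5.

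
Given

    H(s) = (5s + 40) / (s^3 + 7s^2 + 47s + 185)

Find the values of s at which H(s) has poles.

The poles are the roots of the denominator s^3 + 7s^2 + 47s + 185 = 0.
Trying s = -5: the polynomial evaluates to 0, so (s + 5) is a factor.
Dividing out leaves s^2 + 2s + 37 = 0.
The quadratic formula then gives s = -1 ± 6j.

s = -5, -1 + 6j, -1 - 6j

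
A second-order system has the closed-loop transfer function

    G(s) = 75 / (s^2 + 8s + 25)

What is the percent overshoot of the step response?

Comparing s^2 + 8s + 25 to s^2 + 2ζωₙs + ωₙ²: ωₙ = 5 rad/s and ζ = 8/(2·5) = 0.8.
%OS = 100·exp(−πζ/√(1−ζ²)) = 100·exp(−π·0.8/√(1−0.8²)) ≈ 1.52%.

%OS ≈ 1.52%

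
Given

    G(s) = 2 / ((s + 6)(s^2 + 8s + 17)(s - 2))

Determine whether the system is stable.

unstable

The poles can be read from the denominator factors: s = -6, -4 ± j, 2.
Since the pole(s) at s = 2 lie in the right half-plane, the system is unstable.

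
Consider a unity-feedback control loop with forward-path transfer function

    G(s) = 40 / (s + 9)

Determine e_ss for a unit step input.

e_ss = 0.1837

G(s) has no poles at the origin.
This is a Type 0 system. Kp = lim_{s→0} G(s) = 40/9.
e_ss = 1/(1 + Kp) = 1/(1 + 40/9) = 9/49 ≈ 0.1837.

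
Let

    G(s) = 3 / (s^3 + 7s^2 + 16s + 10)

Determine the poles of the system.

The poles are the roots of the denominator s^3 + 7s^2 + 16s + 10 = 0.
Trying s = -1: the polynomial evaluates to 0, so (s + 1) is a factor.
Dividing out leaves s^2 + 6s + 10 = 0.
The quadratic formula then gives s = -3 ± 1j.

s = -3 ± j, -1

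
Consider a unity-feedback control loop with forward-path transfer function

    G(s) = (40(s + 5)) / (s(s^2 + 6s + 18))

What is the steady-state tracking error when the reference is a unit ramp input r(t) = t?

G(s) has one pole at the origin.
This is a Type 1 system. Kv = lim_{s→0} s·G(s) = 200/18 = 100/9.
e_ss = 1/Kv = 1/(100/9) = 9/100 ≈ 0.09000.

e_ss = 0.09000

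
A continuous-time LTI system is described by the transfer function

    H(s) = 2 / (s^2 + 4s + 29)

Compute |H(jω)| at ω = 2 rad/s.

Substitute s = j2: numerator = 2, denominator = 25 + j8.
|H(j2)| = |2| / |25 + j8| = 2 / 26.249 ≈ 0.07619.

|H(j2)| ≈ 0.07619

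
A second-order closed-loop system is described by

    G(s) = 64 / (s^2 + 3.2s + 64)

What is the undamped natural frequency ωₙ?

ωₙ = 8 rad/s

Compare the denominator to the standard form s^2 + 2ζωₙs + ωₙ².
ωₙ² = 64, so ωₙ = 8 rad/s.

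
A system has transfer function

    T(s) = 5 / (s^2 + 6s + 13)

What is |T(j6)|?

|T(j6)| ≈ 0.1170

Substitute s = j6: numerator = 5, denominator = -23 + j36.
|T(j6)| = |5| / |-23 + j36| = 5 / 42.720 ≈ 0.1170.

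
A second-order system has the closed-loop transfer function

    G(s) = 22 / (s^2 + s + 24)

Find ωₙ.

Compare the denominator to the standard form s^2 + 2ζωₙs + ωₙ².
ωₙ² = 24, so ωₙ = √24 ≈ 4.899 rad/s.

ωₙ ≈ 4.899 rad/s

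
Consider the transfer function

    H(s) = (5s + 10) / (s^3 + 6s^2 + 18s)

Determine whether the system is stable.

marginally stable

The denominator s^3 + 6s^2 + 18s factors as s(s^2 + 6s + 18), giving poles at s = 0, -3 ± 3j.
Since the simple pole(s) at s = 0 lie on the jω-axis with none in the right half-plane, the system is marginally stable.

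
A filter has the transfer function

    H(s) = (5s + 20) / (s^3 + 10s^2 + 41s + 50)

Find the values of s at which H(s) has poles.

The poles are the roots of the denominator s^3 + 10s^2 + 41s + 50 = 0.
Trying s = -2: the polynomial evaluates to 0, so (s + 2) is a factor.
Dividing out leaves s^2 + 8s + 25 = 0.
The quadratic formula then gives s = -4 ± 3j.

s = -2, -4 + 3j, -4 - 3j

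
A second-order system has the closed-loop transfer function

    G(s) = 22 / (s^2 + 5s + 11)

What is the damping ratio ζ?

Compare the denominator to the standard form s^2 + 2ζωₙs + ωₙ².
ωₙ² = 11, so ωₙ = √11 ≈ 3.317 rad/s.
2ζωₙ = 5, so ζ = 5/(2·√11) ≈ 0.7538.

ζ ≈ 0.7538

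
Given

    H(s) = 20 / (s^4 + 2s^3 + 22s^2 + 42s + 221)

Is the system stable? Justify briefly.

The denominator s^4 + 2s^3 + 22s^2 + 42s + 221 factors as (s^2 + 4s + 13)(s^2 - 2s + 17), giving poles at s = -2 ± 3j, 1 ± 4j.
Since the pole(s) at s = 1 ± 4j lie in the right half-plane, the system is unstable.

unstable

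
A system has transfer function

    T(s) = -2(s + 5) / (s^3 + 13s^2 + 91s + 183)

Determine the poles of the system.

The poles are the roots of the denominator s^3 + 13s^2 + 91s + 183 = 0.
Trying s = -3: the polynomial evaluates to 0, so (s + 3) is a factor.
Dividing out leaves s^2 + 10s + 61 = 0.
The quadratic formula then gives s = -5 ± 6j.

s = -5 ± 6j, -3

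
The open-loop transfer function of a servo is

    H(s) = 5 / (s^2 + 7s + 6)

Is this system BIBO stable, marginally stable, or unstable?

stable

The denominator s^2 + 7s + 6 factors as (s + 6)(s + 1), giving poles at s = -6, -1.
Since all poles lie strictly in the left half-plane, the system is stable.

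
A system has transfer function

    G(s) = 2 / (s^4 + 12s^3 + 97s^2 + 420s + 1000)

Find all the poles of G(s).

The poles are the roots of the denominator s^4 + 12s^3 + 97s^2 + 420s + 1000 = 0.
No real roots exist; factor into two real quadratics: (s^2 + 4s + 40)(s^2 + 8s + 25) = 0.
Each quadratic gives a conjugate pair via the quadratic formula.

s = -2 ± 6j, -4 ± 3j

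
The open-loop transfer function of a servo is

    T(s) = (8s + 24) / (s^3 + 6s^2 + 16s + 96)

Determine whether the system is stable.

marginally stable

The denominator s^3 + 6s^2 + 16s + 96 factors as (s^2 + 16)(s + 6), giving poles at s = ±4j, -6.
Since the simple pole(s) at s = 4j, -4j lie on the jω-axis with none in the right half-plane, the system is marginally stable.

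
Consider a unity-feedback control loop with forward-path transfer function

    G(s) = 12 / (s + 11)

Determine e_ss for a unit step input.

G(s) has no poles at the origin.
This is a Type 0 system. Kp = lim_{s→0} G(s) = 12/11.
e_ss = 1/(1 + Kp) = 1/(1 + 12/11) = 11/23 ≈ 0.4783.

e_ss = 0.4783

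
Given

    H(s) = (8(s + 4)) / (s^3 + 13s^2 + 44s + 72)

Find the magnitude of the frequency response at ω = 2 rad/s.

|H(j2)| ≈ 0.4339

Substitute s = j2: numerator = 32 + j16, denominator = 20 + j80.
|H(j2)| = |32 + j16| / |20 + j80| = 35.777 / 82.462 ≈ 0.4339.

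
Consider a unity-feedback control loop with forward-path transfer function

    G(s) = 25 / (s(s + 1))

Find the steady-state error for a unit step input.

e_ss = 0

G(s) has one pole at the origin.
This is a Type 1 system; for a step input the steady-state error is zero.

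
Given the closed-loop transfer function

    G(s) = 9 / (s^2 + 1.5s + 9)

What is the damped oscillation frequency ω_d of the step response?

ω_d ≈ 2.905 rad/s

Comparing s^2 + 1.5s + 9 to s^2 + 2ζωₙs + ωₙ²: ωₙ = 3 rad/s and ζ = 1.5/(2·3) = 0.25.
ζωₙ = 1.5/2 = 0.75, so ω_d = ωₙ√(1−ζ²) = √(ωₙ² − (ζωₙ)²) = √(9 − 0.75²) = √8.4375 ≈ 2.905 rad/s.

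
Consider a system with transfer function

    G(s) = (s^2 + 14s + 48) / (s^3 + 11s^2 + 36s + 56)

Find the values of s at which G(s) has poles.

The poles are the roots of the denominator s^3 + 11s^2 + 36s + 56 = 0.
Trying s = -7: the polynomial evaluates to 0, so (s + 7) is a factor.
Dividing out leaves s^2 + 4s + 8 = 0.
The quadratic formula then gives s = -2 ± 2j.

s = -2 ± 2j, -7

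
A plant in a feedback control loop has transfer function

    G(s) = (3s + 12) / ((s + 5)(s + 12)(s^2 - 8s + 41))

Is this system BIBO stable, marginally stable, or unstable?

The poles can be read from the denominator factors: s = -5, -12, 4 ± 5j.
Since the pole(s) at s = 4 ± 5j lie in the right half-plane, the system is unstable.

unstable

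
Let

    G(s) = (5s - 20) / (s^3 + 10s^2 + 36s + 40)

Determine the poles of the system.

The poles are the roots of the denominator s^3 + 10s^2 + 36s + 40 = 0.
Trying s = -2: the polynomial evaluates to 0, so (s + 2) is a factor.
Dividing out leaves s^2 + 8s + 20 = 0.
The quadratic formula then gives s = -4 ± 2j.

s = -4 + 2j, -4 - 2j, -2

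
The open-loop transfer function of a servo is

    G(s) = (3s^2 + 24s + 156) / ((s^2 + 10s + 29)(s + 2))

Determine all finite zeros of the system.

s = -4 ± 6j

Set the numerator to zero: 3s^2 + 24s + 156 = 0, i.e. 3·(s^2 + 8s + 52) = 0.
Factoring: (s^2 + 8s + 52) = 0.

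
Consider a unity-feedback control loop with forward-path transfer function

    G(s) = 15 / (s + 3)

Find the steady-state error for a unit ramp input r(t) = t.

e_ss = ∞

G(s) has no poles at the origin.
This is a Type 0 system; Kv = lim_{s→0} s·G(s) = 0, so the steady-state error for a ramp input is infinite.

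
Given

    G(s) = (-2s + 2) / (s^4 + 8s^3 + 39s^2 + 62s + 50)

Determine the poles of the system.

The poles are the roots of the denominator s^4 + 8s^3 + 39s^2 + 62s + 50 = 0.
No real roots exist; factor into two real quadratics: (s^2 + 6s + 25)(s^2 + 2s + 2) = 0.
Each quadratic gives a conjugate pair via the quadratic formula.

s = -3 + 4j, -3 - 4j, -1 + j, -1 - j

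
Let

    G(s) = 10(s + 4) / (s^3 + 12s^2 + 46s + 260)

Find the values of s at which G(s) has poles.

s = -1 + 5j, -1 - 5j, -10

The poles are the roots of the denominator s^3 + 12s^2 + 46s + 260 = 0.
Trying s = -10: the polynomial evaluates to 0, so (s + 10) is a factor.
Dividing out leaves s^2 + 2s + 26 = 0.
The quadratic formula then gives s = -1 ± 5j.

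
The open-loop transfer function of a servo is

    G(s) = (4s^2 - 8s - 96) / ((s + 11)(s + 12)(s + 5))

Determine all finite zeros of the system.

Set the numerator to zero: 4s^2 - 8s - 96 = 0, i.e. 4·(s^2 - 2s - 24) = 0.
Factoring: (s + 4)(s - 6) = 0.

s = -4, 6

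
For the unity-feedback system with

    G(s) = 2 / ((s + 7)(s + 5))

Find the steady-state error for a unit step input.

G(s) has no poles at the origin.
This is a Type 0 system. Kp = lim_{s→0} G(s) = 2/35.
e_ss = 1/(1 + Kp) = 1/(1 + 2/35) = 35/37 ≈ 0.9459.

e_ss = 0.9459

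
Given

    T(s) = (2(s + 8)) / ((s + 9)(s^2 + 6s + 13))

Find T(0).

T(0) = 16/117 ≈ 0.1368

At s = 0 each factor (s + a) contributes a and each (s^2 + bs + c) contributes c.
T(0) = 2·(8) / ((9) · (13)) = 16/117 = 16/117.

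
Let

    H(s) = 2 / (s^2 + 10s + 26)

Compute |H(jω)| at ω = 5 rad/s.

Substitute s = j5: numerator = 2, denominator = 1 + j50.
|H(j5)| = |2| / |1 + j50| = 2 / 50.010 ≈ 0.03999.

|H(j5)| ≈ 0.03999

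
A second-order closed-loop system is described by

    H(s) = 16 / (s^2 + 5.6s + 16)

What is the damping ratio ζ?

ζ = 0.7

Compare the denominator to the standard form s^2 + 2ζωₙs + ωₙ².
ωₙ² = 16, so ωₙ = 4 rad/s.
2ζωₙ = 5.6, so ζ = 5.6/(2·4) = 0.7.
With ζ = 0.7 the response is underdamped.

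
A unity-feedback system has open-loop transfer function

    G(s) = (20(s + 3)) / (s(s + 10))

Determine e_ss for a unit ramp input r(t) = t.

e_ss = 0.1667

G(s) has one pole at the origin.
This is a Type 1 system. Kv = lim_{s→0} s·G(s) = 60/10 = 6.
e_ss = 1/Kv = 1/(6) = 1/6 ≈ 0.1667.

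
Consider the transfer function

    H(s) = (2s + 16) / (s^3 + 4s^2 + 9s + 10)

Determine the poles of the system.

s = -1 ± 2j, -2

The poles are the roots of the denominator s^3 + 4s^2 + 9s + 10 = 0.
Trying s = -2: the polynomial evaluates to 0, so (s + 2) is a factor.
Dividing out leaves s^2 + 2s + 5 = 0.
The quadratic formula then gives s = -1 ± 2j.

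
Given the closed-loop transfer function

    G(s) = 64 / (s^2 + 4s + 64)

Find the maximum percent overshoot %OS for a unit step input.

%OS ≈ 44.4%

Comparing s^2 + 4s + 64 to s^2 + 2ζωₙs + ωₙ²: ωₙ = 8 rad/s and ζ = 4/(2·8) = 0.25.
%OS = 100·exp(−πζ/√(1−ζ²)) = 100·exp(−π·0.25/√(1−0.25²)) ≈ 44.4%.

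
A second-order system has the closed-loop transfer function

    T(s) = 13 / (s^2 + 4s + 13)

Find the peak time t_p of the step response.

Comparing s^2 + 4s + 13 to s^2 + 2ζωₙs + ωₙ²: ωₙ = √13 ≈ 3.606 rad/s and ζ = 4/(2·√13) ≈ 0.5547.
ζωₙ = 4/2 = 2, so ω_d = ωₙ√(1−ζ²) = √(ωₙ² − (ζωₙ)²) = √(13 − 2²) = √9 = 3 rad/s.
t_p = π/ω_d = π/3 ≈ 1.047 s.

t_p ≈ 1.047 s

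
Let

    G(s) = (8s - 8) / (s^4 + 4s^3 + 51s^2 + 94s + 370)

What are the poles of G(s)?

The poles are the roots of the denominator s^4 + 4s^3 + 51s^2 + 94s + 370 = 0.
No real roots exist; factor into two real quadratics: (s^2 + 2s + 37)(s^2 + 2s + 10) = 0.
Each quadratic gives a conjugate pair via the quadratic formula.

s = -1 ± 6j, -1 ± 3j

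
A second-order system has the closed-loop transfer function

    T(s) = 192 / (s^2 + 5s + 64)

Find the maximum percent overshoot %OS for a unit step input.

Comparing s^2 + 5s + 64 to s^2 + 2ζωₙs + ωₙ²: ωₙ = 8 rad/s and ζ = 5/(2·8) = 0.3125.
%OS = 100·exp(−πζ/√(1−ζ²)) = 100·exp(−π·0.3125/√(1−0.3125²)) ≈ 35.6%.

%OS ≈ 35.6%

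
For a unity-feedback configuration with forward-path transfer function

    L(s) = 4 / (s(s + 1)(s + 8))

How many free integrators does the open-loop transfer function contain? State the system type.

Type 1

The denominator has 1 factor of s at the origin (free integrator), so this is a Type 1 system.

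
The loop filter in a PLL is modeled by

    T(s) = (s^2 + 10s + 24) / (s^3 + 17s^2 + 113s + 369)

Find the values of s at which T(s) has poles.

The poles are the roots of the denominator s^3 + 17s^2 + 113s + 369 = 0.
Trying s = -9: the polynomial evaluates to 0, so (s + 9) is a factor.
Dividing out leaves s^2 + 8s + 41 = 0.
The quadratic formula then gives s = -4 ± 5j.

s = -4 + 5j, -4 - 5j, -9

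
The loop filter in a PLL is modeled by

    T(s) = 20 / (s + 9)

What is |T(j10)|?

|T(j10)| ≈ 1.487

Substitute s = j10: numerator = 20, denominator = 9 + j10.
|T(j10)| = |20| / |9 + j10| = 20 / 13.454 ≈ 1.487.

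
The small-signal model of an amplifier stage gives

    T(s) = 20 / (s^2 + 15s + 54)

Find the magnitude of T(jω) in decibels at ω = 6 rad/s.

Substitute s = j6: numerator = 20, denominator = 18 + j90.
|T(j6)| = |20| / |18 + j90| = 20 / 91.782 ≈ 0.2179.
In decibels: 20·log₁₀(0.2179) ≈ -13.2 dB.

|T(j6)|_dB ≈ -13.2 dB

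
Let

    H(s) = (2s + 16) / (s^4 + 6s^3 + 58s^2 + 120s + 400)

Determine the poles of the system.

s = -1 ± 3j, -2 ± 6j

The poles are the roots of the denominator s^4 + 6s^3 + 58s^2 + 120s + 400 = 0.
No real roots exist; factor into two real quadratics: (s^2 + 2s + 10)(s^2 + 4s + 40) = 0.
Each quadratic gives a conjugate pair via the quadratic formula.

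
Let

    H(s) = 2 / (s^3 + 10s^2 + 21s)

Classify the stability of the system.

The denominator s^3 + 10s^2 + 21s factors as s(s + 7)(s + 3), giving poles at s = 0, -7, -3.
Since the simple pole(s) at s = 0 lie on the jω-axis with none in the right half-plane, the system is marginally stable.

marginally stable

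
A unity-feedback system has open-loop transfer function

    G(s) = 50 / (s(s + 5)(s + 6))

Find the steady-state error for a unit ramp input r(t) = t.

e_ss = 0.6000

G(s) has one pole at the origin.
This is a Type 1 system. Kv = lim_{s→0} s·G(s) = 50/30 = 5/3.
e_ss = 1/Kv = 1/(5/3) = 3/5 ≈ 0.6000.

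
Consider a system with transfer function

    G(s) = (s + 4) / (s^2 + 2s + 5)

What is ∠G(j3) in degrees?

At s = j3: numerator = 4 + j3, denominator = -4 + j6.
∠G = ∠num − ∠den = 36.870° − (123.69°) = -86.82°.

∠G(j3) ≈ -86.82°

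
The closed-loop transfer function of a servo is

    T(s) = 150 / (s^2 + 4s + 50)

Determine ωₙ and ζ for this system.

Compare the denominator to the standard form s^2 + 2ζωₙs + ωₙ².
ωₙ² = 50, so ωₙ = √50 ≈ 7.071 rad/s.
2ζωₙ = 4, so ζ = 4/(2·√50) ≈ 0.2828.
With ζ = 0.2828 the response is underdamped.

ωₙ ≈ 7.071 rad/s, ζ ≈ 0.2828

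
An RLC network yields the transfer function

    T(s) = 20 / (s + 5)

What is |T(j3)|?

|T(j3)| ≈ 3.430

Substitute s = j3: numerator = 20, denominator = 5 + j3.
|T(j3)| = |20| / |5 + j3| = 20 / 5.8310 ≈ 3.430.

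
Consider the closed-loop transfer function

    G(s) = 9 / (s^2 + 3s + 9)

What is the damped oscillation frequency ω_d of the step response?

Comparing s^2 + 3s + 9 to s^2 + 2ζωₙs + ωₙ²: ωₙ = 3 rad/s and ζ = 3/(2·3) = 0.5.
ζωₙ = 3/2 = 1.5, so ω_d = ωₙ√(1−ζ²) = √(ωₙ² − (ζωₙ)²) = √(9 − 1.5²) = √6.75 ≈ 2.598 rad/s.

ω_d ≈ 2.598 rad/s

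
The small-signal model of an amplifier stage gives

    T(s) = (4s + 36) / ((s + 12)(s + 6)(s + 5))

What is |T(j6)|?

|T(j6)| ≈ 0.04866

Substitute s = j6: numerator = 36 + j24, denominator = -468 + j756.
|T(j6)| = |36 + j24| / |-468 + j756| = 43.267 / 889.13 ≈ 0.04866.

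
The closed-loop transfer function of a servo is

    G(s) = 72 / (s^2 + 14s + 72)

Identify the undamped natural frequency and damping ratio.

Compare the denominator to the standard form s^2 + 2ζωₙs + ωₙ².
ωₙ² = 72, so ωₙ = √72 ≈ 8.485 rad/s.
2ζωₙ = 14, so ζ = 14/(2·√72) ≈ 0.8250.
With ζ = 0.8250 the response is underdamped.

ωₙ ≈ 8.485 rad/s, ζ ≈ 0.8250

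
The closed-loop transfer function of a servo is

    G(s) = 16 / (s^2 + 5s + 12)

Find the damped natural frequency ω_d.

Comparing s^2 + 5s + 12 to s^2 + 2ζωₙs + ωₙ²: ωₙ = √12 ≈ 3.464 rad/s and ζ = 5/(2·√12) ≈ 0.7217.
ζωₙ = 5/2 = 2.5, so ω_d = ωₙ√(1−ζ²) = √(ωₙ² − (ζωₙ)²) = √(12 − 2.5²) = √5.75 ≈ 2.398 rad/s.

ω_d ≈ 2.398 rad/s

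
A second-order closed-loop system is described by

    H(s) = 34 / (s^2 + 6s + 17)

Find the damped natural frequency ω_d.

ω_d ≈ 2.828 rad/s

Comparing s^2 + 6s + 17 to s^2 + 2ζωₙs + ωₙ²: ωₙ = √17 ≈ 4.123 rad/s and ζ = 6/(2·√17) ≈ 0.7276.
ζωₙ = 6/2 = 3, so ω_d = ωₙ√(1−ζ²) = √(ωₙ² − (ζωₙ)²) = √(17 − 3²) = √8 ≈ 2.828 rad/s.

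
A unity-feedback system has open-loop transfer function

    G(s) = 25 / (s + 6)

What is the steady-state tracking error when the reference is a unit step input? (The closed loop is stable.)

e_ss = 0.1935

G(s) has no poles at the origin.
This is a Type 0 system. Kp = lim_{s→0} G(s) = 25/6.
e_ss = 1/(1 + Kp) = 1/(1 + 25/6) = 6/31 ≈ 0.1935.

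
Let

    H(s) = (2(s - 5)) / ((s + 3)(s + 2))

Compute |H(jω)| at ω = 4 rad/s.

Substitute s = j4: numerator = -10 + j8, denominator = -10 + j20.
|H(j4)| = |-10 + j8| / |-10 + j20| = 12.806 / 22.361 ≈ 0.5727.

|H(j4)| ≈ 0.5727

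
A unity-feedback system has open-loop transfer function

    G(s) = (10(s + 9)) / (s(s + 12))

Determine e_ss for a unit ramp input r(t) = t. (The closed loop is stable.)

e_ss = 0.1333

G(s) has one pole at the origin.
This is a Type 1 system. Kv = lim_{s→0} s·G(s) = 90/12 = 15/2.
e_ss = 1/Kv = 1/(15/2) = 2/15 ≈ 0.1333.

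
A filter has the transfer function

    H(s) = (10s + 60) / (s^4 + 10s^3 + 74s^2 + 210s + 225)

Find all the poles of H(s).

The poles are the roots of the denominator s^4 + 10s^3 + 74s^2 + 210s + 225 = 0.
No real roots exist; factor into two real quadratics: (s^2 + 4s + 5)(s^2 + 6s + 45) = 0.
Each quadratic gives a conjugate pair via the quadratic formula.

s = -2 + j, -2 - j, -3 + 6j, -3 - 6j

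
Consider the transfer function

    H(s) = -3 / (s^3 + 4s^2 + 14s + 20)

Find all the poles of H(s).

The poles are the roots of the denominator s^3 + 4s^2 + 14s + 20 = 0.
Trying s = -2: the polynomial evaluates to 0, so (s + 2) is a factor.
Dividing out leaves s^2 + 2s + 10 = 0.
The quadratic formula then gives s = -1 ± 3j.

s = -1 + 3j, -1 - 3j, -2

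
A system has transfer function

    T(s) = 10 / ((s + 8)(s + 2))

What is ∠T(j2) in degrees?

∠T(j2) ≈ -59.04°

At s = j2: numerator = 10, denominator = 12 + j20.
∠T = ∠num − ∠den = 0° − (59.036°) = -59.04°.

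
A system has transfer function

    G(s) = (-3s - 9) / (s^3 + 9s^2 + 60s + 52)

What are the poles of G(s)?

The poles are the roots of the denominator s^3 + 9s^2 + 60s + 52 = 0.
Trying s = -1: the polynomial evaluates to 0, so (s + 1) is a factor.
Dividing out leaves s^2 + 8s + 52 = 0.
The quadratic formula then gives s = -4 ± 6j.

s = -4 ± 6j, -1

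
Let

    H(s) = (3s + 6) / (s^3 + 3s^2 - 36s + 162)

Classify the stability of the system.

unstable

The denominator s^3 + 3s^2 - 36s + 162 factors as (s + 9)(s^2 - 6s + 18), giving poles at s = -9, 3 + 3j, 3 - 3j.
Since the pole(s) at s = 3 + 3j, 3 - 3j lie in the right half-plane, the system is unstable.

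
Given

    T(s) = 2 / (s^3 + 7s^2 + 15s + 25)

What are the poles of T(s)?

The poles are the roots of the denominator s^3 + 7s^2 + 15s + 25 = 0.
Trying s = -5: the polynomial evaluates to 0, so (s + 5) is a factor.
Dividing out leaves s^2 + 2s + 5 = 0.
The quadratic formula then gives s = -1 ± 2j.

s = -1 + 2j, -1 - 2j, -5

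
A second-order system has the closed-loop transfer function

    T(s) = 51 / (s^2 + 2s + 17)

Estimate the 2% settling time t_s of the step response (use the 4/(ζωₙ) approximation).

t_s ≈ 4 s

Comparing s^2 + 2s + 17 to s^2 + 2ζωₙs + ωₙ²: ωₙ = √17 ≈ 4.123 rad/s and ζ = 2/(2·√17) ≈ 0.2425.
ζωₙ = 2/2 = 1, so t_s ≈ 4/(ζωₙ) = 4/1 = 4 s.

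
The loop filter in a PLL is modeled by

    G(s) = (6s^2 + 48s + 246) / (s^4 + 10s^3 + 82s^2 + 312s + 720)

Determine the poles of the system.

s = -2 ± 6j, -3 ± 3j

The poles are the roots of the denominator s^4 + 10s^3 + 82s^2 + 312s + 720 = 0.
No real roots exist; factor into two real quadratics: (s^2 + 4s + 40)(s^2 + 6s + 18) = 0.
Each quadratic gives a conjugate pair via the quadratic formula.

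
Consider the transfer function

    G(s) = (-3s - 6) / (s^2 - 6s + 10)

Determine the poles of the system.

The poles are the roots of the denominator s^2 - 6s + 10 = 0.
Using the quadratic formula: s = (6 ± √(-4))/2 = 3 ± 1j.

s = 3 + j, 3 - j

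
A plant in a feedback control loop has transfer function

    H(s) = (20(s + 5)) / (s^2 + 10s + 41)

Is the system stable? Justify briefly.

The poles can be read from the denominator factors: s = -5 + 4j, -5 - 4j.
Since all poles lie strictly in the left half-plane, the system is stable.

stable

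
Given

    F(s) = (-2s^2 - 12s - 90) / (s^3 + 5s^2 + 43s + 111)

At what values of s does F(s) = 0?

Set the numerator to zero: -2s^2 - 12s - 90 = 0, i.e. -2·(s^2 + 6s + 45) = 0.
Factoring: (s^2 + 6s + 45) = 0.

s = -3 + 6j, -3 - 6j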